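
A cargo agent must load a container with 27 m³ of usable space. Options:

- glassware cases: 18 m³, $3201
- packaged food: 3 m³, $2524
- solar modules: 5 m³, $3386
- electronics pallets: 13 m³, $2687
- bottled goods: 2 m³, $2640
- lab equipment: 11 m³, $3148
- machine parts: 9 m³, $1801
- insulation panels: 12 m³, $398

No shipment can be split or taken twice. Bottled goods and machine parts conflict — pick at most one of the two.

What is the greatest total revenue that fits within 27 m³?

11698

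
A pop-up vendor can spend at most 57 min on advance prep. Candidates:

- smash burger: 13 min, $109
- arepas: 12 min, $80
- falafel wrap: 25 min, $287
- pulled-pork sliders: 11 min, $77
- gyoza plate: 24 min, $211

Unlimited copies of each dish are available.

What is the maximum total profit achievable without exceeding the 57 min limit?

574

By profit per min: falafel wrap 11.48, gyoza plate 8.79, smash burger 8.38 lead.
The ratio ordering already packs tightly: 2×falafel wrap, 50 min, 574.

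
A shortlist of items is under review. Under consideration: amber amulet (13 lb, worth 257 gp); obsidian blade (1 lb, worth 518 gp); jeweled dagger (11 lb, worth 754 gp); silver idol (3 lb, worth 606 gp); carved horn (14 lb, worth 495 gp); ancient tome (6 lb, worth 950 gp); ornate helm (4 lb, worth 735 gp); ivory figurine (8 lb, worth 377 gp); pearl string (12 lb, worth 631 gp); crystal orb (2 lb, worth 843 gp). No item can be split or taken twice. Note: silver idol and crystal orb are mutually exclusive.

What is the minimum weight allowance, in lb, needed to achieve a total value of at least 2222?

9

Minimise lb subject to total value ≥ 2222.
obsidian blade + ancient tome + crystal orb reaches 2311 using 9 lb.
Any bundle with less than 9 lb falls short of 2222.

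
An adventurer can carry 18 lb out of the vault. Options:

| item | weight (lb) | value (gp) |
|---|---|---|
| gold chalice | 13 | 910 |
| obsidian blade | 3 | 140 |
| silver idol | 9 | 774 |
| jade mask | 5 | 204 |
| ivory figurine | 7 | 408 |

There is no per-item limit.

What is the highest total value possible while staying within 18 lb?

1548

Best packing: 2×silver idol — 18 lb, 1548 total.
No other feasible combination exceeds 1548.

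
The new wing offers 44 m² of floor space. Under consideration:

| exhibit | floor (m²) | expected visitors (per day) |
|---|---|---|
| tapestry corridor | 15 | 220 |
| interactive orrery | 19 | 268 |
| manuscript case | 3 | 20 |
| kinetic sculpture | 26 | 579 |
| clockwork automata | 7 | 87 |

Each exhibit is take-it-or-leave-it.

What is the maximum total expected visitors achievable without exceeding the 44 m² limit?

819

By expected visitors per m²: kinetic sculpture 22.27, tapestry corridor 14.67, interactive orrery 14.11 lead.
The ratio ordering already packs tightly: tapestry corridor + manuscript case + kinetic sculpture, 44 m², 819.
That's the maximum — no swap from here does better than 819.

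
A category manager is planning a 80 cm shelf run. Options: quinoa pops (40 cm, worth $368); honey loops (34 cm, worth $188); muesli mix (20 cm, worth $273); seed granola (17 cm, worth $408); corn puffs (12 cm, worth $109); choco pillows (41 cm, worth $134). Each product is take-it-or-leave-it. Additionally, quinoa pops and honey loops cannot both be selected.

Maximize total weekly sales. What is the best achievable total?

1049

Density check — seed granola 24.00, muesli mix 13.65, quinoa pops 9.20, corn puffs 9.08 are the best per cm.
Quinoa pops + muesli mix + seed granola uses 77 of the 80 cm and totals 1049.
The spare 3 cm is too small for any remaining product, and no feasible exchange beats 1049.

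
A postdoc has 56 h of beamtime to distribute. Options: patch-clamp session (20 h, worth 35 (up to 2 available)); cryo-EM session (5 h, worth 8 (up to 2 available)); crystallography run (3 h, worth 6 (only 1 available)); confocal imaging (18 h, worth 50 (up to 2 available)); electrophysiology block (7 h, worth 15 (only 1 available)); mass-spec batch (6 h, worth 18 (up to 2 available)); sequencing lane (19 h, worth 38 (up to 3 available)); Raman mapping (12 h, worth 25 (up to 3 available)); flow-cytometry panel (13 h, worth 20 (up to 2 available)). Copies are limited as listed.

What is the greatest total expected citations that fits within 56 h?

Best packing: 2×confocal imaging + electrophysiology block + 2×mass-spec batch — 55 h, 151 total.
Every other selection either busts 56 h or exceeds an availability limit or fails to beat 151.

151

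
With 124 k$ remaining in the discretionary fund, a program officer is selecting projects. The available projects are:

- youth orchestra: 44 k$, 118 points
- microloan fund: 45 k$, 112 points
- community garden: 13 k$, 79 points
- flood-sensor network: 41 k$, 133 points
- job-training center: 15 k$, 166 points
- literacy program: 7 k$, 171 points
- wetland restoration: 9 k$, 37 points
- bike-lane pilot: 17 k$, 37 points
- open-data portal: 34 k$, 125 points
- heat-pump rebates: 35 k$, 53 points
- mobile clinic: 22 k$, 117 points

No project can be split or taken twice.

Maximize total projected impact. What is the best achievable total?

Filling by ratio: community garden + job-training center + literacy program + wetland restoration + bike-lane pilot + open-data portal + mobile clinic for 732, with 7 k$ left unused.
The 34 k$ tied up in open-data portal is better spent on flood-sensor network — total rises to 740 (124 k$).
Next best is community garden + job-training center + literacy program + wetland restoration + bike-lane pilot + open-data portal + mobile clinic at 732 (117 k$) — short by 8.

740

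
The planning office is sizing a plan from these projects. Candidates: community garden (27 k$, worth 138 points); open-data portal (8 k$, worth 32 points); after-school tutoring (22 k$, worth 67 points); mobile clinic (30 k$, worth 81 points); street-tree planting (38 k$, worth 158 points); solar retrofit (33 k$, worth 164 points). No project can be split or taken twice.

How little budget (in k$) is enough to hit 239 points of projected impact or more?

Minimise k$ subject to total projected impact ≥ 239.
community garden + solar retrofit reaches 302 using 60 k$.
Any bundle with less than 60 k$ falls short of 239.

60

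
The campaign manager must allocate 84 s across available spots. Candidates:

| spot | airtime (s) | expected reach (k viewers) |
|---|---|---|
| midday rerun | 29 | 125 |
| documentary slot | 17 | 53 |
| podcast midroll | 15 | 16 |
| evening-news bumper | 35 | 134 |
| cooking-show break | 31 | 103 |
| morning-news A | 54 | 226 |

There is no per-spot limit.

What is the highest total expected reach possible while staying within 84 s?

The ratio heuristic lands on 2×midday rerun + documentary slot (303) but leaves 9 s idle.
Replace midday rerun and documentary slot with morning-news A: the trade gains 48 net, giving 351 at 83 s.

351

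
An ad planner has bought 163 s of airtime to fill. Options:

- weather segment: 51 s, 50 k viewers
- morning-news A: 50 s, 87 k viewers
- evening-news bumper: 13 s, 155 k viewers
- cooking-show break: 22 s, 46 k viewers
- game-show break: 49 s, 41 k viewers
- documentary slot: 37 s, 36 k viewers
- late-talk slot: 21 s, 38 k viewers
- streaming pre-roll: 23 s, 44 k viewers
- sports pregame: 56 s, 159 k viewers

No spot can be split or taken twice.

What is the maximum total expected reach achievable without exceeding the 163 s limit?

Filling by ratio: evening-news bumper + cooking-show break + late-talk slot + streaming pre-roll + sports pregame for 442, with 28 s left unused.
Replace streaming pre-roll with morning-news A: the trade gains 43 net, giving 485 at 162 s.
Nothing else within 163 s beats 485.

485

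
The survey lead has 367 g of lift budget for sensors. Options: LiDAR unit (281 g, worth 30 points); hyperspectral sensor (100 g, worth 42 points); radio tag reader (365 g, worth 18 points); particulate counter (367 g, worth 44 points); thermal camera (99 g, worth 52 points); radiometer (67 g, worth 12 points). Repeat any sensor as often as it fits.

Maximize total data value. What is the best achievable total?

168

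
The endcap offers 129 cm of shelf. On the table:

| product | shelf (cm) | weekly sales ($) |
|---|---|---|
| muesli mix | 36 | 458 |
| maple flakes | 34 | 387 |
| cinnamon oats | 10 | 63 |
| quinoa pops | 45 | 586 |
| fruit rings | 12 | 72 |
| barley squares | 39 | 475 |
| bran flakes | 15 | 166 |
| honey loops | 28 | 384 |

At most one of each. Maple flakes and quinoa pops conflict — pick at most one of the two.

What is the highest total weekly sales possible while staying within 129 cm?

1611

Filling by ratio: muesli mix + quinoa pops + bran flakes + honey loops for 1594, with 5 cm left unused.
The 36 cm tied up in muesli mix is better spent on barley squares — total rises to 1611 (127 cm).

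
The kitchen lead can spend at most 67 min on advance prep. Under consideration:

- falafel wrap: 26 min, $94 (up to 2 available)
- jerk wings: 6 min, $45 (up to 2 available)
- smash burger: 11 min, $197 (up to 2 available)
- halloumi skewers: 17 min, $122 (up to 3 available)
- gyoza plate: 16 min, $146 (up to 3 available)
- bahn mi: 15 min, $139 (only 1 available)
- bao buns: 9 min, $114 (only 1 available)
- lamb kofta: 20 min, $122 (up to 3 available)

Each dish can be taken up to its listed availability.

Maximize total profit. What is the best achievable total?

The ratio heuristic lands on 2×smash burger + gyoza plate + bahn mi + bao buns (793) but leaves 5 min idle.
Replace bahn mi with gyoza plate: the trade gains 7 net, giving 800 at 63 min.
That's the maximum — no swap from here does better than 800.

800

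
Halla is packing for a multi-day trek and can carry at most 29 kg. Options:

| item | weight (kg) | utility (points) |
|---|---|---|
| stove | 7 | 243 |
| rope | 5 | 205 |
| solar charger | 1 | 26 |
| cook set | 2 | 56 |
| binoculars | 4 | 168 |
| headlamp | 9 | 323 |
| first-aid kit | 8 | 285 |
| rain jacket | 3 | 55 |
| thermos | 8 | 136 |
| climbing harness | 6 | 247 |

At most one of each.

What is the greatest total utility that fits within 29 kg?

Ranking by ratio (utility/kg): binoculars 42.00, climbing harness 41.17, rope 41.00.
Taking the top-ratio items first gives rope + solar charger + cook set + binoculars + headlamp + climbing harness for 1025 (27 kg).
The 6 kg tied up in cook set and binoculars is better spent on first-aid kit — total rises to 1086 (29 kg).
The closest alternative, cook set + binoculars + headlamp + first-aid kit + climbing harness, reaches only 1079.

1086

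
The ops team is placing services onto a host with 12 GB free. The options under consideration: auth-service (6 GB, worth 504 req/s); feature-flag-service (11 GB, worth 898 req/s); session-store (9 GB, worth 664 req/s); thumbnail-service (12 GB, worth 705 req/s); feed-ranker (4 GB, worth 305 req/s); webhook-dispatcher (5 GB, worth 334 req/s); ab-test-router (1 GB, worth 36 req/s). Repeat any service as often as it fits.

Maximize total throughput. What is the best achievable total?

Taking 2×auth-service: 12 GB used, 1008 in throughput.

1008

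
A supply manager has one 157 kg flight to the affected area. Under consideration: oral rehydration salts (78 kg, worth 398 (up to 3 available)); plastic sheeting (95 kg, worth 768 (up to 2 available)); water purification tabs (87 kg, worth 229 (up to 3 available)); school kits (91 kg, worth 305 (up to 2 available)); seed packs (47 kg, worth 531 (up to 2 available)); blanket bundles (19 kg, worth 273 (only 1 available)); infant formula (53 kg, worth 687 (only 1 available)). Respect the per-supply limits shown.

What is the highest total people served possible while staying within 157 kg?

Filling by ratio: seed packs + blanket bundles + infant formula for 1491, with 38 kg left unused.
Replace blanket bundles with seed packs: the trade gains 258 net, giving 1749 at 147 kg.
The spare 10 kg is too small for any remaining supply, and no exchange beats 1749.

1749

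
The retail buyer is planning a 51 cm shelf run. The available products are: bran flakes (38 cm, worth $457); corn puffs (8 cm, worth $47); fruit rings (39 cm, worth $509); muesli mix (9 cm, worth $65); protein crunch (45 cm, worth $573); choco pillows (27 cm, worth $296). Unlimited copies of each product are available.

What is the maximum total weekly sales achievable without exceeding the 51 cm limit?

574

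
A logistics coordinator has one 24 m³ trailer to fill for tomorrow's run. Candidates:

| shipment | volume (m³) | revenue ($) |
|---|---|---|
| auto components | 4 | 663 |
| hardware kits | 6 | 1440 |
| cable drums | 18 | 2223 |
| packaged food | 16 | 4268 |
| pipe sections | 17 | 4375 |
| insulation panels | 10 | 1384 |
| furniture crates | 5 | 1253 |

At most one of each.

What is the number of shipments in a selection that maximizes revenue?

2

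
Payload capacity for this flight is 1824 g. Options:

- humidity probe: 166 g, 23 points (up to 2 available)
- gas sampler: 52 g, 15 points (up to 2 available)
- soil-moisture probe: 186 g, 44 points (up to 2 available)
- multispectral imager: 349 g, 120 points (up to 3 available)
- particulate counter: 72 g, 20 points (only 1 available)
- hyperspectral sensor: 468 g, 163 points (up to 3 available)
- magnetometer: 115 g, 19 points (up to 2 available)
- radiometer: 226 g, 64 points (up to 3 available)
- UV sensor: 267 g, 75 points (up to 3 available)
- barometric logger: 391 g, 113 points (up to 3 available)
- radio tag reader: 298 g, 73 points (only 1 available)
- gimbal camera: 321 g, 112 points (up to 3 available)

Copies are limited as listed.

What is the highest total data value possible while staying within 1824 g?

Greedy by ratio would take multispectral imager + hyperspectral sensor + 3×gimbal camera: 1780 g used, total 619.
Dropping gimbal camera frees 321 g; slotting in multispectral imager (349 g) lifts the total to 627 at 1808 g.
The spare 16 g is too small for any remaining sensor, and no exchange beats 627.

627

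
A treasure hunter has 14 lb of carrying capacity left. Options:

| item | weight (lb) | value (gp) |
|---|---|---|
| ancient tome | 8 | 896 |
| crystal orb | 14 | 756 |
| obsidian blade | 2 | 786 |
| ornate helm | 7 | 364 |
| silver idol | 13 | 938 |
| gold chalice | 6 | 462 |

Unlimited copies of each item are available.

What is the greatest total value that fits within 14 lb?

Taking 7×obsidian blade: 14 lb used, 5502 in value.
Every other selection either busts 14 lb or fails to beat 5502.

5502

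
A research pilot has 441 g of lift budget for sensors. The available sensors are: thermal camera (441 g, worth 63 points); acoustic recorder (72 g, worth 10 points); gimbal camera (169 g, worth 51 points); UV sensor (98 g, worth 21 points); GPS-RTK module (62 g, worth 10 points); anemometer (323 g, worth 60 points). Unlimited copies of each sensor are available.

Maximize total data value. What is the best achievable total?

By data value per g: gimbal camera 0.30, UV sensor 0.21, anemometer 0.19 lead.
Best packing: 2×gimbal camera + UV sensor — 436 g, 123 total.
The spare 5 g is too small for any remaining sensor, and no exchange beats 123.

123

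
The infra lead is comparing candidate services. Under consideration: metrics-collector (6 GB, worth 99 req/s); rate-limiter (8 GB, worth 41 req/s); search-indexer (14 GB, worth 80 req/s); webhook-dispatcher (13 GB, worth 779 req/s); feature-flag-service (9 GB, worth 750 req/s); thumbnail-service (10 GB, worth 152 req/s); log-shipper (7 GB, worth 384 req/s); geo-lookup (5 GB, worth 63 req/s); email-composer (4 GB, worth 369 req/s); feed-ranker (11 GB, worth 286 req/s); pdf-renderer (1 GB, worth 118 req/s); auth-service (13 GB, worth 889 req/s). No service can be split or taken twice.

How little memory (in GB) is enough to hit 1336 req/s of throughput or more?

Need the lightest bundle worth ≥ 1336.
Taking email-composer + pdf-renderer + auth-service gives 1376 (≥ 1336) for 18 GB.
Below 18 GB the best achievable stays under 1336.

18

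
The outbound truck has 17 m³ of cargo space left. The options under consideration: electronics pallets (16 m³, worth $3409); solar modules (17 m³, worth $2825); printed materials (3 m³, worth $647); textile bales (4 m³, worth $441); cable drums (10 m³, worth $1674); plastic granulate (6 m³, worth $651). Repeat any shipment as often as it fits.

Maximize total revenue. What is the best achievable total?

Filling by ratio: 5×printed materials for 3235, with 2 m³ left unused.
Replace 5×printed materials with electronics pallets: the trade gains 174 net, giving 3409 at 16 m³.
No other feasible combination exceeds 3409.

3409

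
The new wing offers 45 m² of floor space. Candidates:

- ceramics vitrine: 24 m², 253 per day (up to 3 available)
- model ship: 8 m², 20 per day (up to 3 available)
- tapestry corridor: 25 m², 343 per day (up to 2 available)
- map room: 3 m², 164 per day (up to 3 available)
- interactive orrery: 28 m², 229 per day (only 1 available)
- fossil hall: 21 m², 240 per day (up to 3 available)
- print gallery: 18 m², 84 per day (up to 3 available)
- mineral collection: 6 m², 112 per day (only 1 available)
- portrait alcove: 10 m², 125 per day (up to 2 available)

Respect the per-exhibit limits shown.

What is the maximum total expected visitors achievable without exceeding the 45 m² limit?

The ratio heuristic lands on tapestry corridor + 3×map room + mineral collection (947) but leaves 5 m² idle.
Dropping mineral collection frees 6 m²; slotting in portrait alcove (10 m²) lifts the total to 960 at 44 m².
No other feasible combination exceeds 960.

960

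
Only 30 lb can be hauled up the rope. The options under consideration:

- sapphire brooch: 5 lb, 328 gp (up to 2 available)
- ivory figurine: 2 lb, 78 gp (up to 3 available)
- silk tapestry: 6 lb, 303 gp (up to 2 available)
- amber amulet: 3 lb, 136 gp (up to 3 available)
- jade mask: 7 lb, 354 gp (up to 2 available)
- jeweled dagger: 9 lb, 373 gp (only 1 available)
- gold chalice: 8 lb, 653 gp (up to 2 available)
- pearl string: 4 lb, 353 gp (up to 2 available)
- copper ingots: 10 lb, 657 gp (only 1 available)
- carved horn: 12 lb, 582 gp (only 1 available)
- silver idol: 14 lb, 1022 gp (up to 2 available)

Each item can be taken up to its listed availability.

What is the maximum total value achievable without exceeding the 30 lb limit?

Density check — pearl string 88.25, gold chalice 81.62, silver idol 73.00, copper ingots 65.70 are the best per lb.
Filling by ratio: sapphire brooch + 2×gold chalice + 2×pearl string for 2340, with 1 lb left unused.
The 13 lb tied up in sapphire brooch and gold chalice is better spent on silver idol — total rises to 2381 (30 lb).
Every other selection either busts 30 lb or exceeds an availability limit or fails to beat 2381.

2381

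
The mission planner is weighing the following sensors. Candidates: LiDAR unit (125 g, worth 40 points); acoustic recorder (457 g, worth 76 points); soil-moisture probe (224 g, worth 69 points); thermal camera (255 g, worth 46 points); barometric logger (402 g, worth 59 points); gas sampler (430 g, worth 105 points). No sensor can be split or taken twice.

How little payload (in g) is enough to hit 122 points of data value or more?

555

Need the lightest bundle worth ≥ 122.
LiDAR unit + gas sampler: 145 data value at 555 g.
Any bundle with less than 555 g falls short of 122.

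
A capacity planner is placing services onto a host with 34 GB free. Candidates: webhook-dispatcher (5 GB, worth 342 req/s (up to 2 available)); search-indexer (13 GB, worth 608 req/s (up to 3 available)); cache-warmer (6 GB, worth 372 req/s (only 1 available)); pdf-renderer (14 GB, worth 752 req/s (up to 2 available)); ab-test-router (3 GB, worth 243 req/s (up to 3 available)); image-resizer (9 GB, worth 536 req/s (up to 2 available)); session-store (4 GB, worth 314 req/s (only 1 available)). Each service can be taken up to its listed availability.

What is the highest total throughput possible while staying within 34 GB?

2321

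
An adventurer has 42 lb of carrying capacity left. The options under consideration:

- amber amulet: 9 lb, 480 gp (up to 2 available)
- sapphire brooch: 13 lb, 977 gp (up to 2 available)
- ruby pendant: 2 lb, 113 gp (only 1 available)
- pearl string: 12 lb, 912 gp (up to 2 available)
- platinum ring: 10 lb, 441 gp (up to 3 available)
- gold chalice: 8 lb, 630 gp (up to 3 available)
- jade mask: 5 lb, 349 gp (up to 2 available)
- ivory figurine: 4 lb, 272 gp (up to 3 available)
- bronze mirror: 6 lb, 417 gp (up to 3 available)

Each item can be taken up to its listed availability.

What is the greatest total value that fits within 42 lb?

A density-first pass picks pearl string + 3×gold chalice + jade mask — 3151 at 41 lb.
The 5 lb tied up in jade mask is better spent on bronze mirror — total rises to 3219 (42 lb).
That's the maximum — no swap from here does better than 3219.

3219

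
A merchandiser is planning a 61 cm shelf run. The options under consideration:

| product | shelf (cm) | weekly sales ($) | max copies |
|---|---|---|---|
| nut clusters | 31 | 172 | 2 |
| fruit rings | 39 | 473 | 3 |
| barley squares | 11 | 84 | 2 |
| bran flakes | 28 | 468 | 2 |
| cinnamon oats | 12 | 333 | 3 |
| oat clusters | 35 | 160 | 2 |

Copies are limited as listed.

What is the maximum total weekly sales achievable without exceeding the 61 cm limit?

1167

Taking 2×barley squares + 3×cinnamon oats: 58 cm used, 1167 in weekly sales.
The spare 3 cm is too small for any remaining product, and no exchange beats 1167.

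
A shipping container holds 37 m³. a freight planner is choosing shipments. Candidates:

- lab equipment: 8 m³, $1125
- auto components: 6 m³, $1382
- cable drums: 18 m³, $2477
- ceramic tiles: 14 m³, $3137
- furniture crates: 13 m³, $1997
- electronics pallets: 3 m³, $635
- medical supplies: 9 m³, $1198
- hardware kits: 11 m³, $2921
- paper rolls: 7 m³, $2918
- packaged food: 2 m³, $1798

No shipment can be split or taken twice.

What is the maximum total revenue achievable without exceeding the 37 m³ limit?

11409

Greedy by ratio would take lab equipment + auto components + electronics pallets + hardware kits + paper rolls + packaged food: 37 m³ used, total 10779.
The 14 m³ tied up in lab equipment and auto components is better spent on ceramic tiles — total rises to 11409 (37 m³).
Every other selection either busts 37 m³ or fails to beat 11409.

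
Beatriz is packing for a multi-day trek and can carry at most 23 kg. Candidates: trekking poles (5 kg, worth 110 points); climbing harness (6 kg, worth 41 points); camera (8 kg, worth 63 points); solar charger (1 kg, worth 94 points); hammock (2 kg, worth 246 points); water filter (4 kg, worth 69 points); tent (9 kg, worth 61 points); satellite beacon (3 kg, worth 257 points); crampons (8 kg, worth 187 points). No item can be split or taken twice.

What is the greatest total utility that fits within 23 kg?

Taking trekking poles + solar charger + hammock + water filter + satellite beacon + crampons: 23 kg used, 963 in utility.
Every other selection either busts 23 kg or fails to beat 963.

963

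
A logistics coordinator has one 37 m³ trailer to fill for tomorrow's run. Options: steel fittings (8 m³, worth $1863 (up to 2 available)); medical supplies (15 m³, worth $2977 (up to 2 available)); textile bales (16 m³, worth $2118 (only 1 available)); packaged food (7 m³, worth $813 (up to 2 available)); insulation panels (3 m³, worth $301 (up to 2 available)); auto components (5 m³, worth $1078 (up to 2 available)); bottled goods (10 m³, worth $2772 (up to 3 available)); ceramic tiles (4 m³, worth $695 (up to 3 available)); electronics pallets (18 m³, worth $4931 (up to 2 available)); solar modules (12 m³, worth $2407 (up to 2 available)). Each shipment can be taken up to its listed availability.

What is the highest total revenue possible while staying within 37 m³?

9862

By revenue per m³: bottled goods 277.20, electronics pallets 273.94, steel fittings 232.88, auto components 215.60 lead.
Filling by ratio: auto components + 3×bottled goods for 9394, with 2 m³ left unused.
Replace auto components and 3×bottled goods with 2×electronics pallets: the trade gains 468 net, giving 9862 at 36 m³.
The spare 1 m³ is too small for any remaining shipment, and no exchange beats 9862.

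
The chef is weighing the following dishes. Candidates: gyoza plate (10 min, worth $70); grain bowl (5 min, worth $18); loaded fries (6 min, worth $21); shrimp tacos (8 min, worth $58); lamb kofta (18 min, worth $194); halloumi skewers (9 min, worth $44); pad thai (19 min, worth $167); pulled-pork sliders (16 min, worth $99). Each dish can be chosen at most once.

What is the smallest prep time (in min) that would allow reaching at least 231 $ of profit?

Minimise min subject to total profit ≥ 231.
Taking shrimp tacos + lamb kofta gives 252 (≥ 231) for 26 min.
Any bundle with less than 26 min falls short of 231.

26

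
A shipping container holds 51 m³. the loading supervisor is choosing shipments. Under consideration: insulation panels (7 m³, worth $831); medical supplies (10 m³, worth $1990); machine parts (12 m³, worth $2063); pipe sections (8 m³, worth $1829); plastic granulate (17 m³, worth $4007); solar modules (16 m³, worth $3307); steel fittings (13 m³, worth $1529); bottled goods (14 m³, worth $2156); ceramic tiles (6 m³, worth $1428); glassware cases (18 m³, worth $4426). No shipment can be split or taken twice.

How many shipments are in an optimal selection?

4

Optimal total is 11851.
medical supplies + plastic granulate + ceramic tiles + glassware cases hits 11851 at 51 m³.
Any selection reaching 11851 contains exactly 4 shipments.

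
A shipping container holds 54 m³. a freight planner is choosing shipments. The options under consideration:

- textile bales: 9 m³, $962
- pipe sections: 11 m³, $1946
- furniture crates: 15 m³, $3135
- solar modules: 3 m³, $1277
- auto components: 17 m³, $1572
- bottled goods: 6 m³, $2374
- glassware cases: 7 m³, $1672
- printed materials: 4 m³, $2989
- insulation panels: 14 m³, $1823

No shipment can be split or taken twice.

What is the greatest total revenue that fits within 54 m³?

Filling by ratio: pipe sections + furniture crates + solar modules + bottled goods + glassware cases + printed materials for 13393, with 8 m³ left unused.
Dropping glassware cases frees 7 m³; slotting in insulation panels (14 m³) lifts the total to 13544 at 53 m³.
An exhaustive check of the 512 subsets confirms 13544.

13544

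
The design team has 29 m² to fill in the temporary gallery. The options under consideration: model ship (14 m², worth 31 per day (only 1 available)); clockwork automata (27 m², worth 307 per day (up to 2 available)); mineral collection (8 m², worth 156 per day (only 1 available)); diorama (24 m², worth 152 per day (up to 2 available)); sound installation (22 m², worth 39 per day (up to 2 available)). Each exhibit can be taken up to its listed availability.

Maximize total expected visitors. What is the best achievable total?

The ratio heuristic lands on model ship + mineral collection (187) but leaves 7 m² idle.
Dropping model ship and mineral collection frees 22 m²; slotting in clockwork automata (27 m²) lifts the total to 307 at 27 m².
No other feasible combination exceeds 307.

307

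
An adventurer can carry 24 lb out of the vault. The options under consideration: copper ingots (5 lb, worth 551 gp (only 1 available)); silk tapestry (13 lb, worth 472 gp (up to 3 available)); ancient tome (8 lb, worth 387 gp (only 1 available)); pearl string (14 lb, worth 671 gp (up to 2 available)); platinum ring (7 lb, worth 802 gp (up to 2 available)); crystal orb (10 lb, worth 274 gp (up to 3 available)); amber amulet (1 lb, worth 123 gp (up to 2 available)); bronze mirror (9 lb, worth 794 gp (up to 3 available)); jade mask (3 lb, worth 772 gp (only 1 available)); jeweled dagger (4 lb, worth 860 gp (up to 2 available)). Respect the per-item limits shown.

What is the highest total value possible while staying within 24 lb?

3968

By value per lb: jade mask 257.33, jeweled dagger 215.00, amber amulet 123.00, platinum ring 114.57 lead.
Taking the top-ratio items first gives platinum ring + 2×amber amulet + jade mask + 2×jeweled dagger for 3540 (20 lb).
Dropping amber amulet frees 1 lb; slotting in copper ingots (5 lb) lifts the total to 3968 at 24 lb.
Nothing else within 24 lb beats 3968.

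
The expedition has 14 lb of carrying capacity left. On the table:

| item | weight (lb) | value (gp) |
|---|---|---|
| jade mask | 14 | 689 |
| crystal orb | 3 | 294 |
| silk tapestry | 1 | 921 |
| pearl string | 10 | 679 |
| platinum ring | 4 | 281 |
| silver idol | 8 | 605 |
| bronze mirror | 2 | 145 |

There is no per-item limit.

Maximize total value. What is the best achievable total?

14×silk tapestry uses 14 of the 14 lb and totals 12894.
Every other selection either busts 14 lb or fails to beat 12894.

12894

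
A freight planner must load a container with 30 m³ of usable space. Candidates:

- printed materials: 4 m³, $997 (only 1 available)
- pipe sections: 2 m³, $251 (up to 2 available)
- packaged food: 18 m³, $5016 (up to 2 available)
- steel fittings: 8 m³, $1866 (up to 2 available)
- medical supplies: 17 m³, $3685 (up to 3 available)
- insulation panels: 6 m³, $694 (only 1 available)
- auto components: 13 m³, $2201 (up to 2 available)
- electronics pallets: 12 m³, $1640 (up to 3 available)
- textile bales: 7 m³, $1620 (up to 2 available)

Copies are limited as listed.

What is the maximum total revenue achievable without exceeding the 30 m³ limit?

7879

Ranking by ratio (revenue/m³): packaged food 278.67, printed materials 249.25, steel fittings 233.25.
Taking printed materials + packaged food + steel fittings: 30 m³ used, 7879 in revenue.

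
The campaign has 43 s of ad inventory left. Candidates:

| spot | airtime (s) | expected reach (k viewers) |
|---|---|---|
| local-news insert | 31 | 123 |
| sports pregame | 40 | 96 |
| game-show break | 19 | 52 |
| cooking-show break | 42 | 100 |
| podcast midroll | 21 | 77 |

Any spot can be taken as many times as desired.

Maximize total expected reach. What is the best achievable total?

154

Greedy by ratio would take local-news insert: 31 s used, total 123.
Replace local-news insert with 2×podcast midroll: the trade gains 31 net, giving 154 at 42 s.
That's the maximum — no swap from here does better than 154.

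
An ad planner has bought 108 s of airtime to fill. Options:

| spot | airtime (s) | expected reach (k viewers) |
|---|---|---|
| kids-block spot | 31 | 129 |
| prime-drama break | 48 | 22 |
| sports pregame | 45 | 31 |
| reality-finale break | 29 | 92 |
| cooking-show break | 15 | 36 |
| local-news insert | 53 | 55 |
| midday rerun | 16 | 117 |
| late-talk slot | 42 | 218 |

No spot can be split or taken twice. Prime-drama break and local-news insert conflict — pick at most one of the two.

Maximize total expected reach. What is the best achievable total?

500

Taking kids-block spot + cooking-show break + midday rerun + late-talk slot: 104 s used, 500 in expected reach.
Next best is kids-block spot + midday rerun + late-talk slot at 464 (89 s) — short by 36.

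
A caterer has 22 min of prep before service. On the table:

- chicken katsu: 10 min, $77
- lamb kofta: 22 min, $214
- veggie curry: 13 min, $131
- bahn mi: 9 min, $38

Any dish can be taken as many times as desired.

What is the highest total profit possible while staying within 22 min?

Density check — veggie curry 10.08, lamb kofta 9.73, chicken katsu 7.70, bahn mi 4.22 are the best per min.
A density-first pass picks veggie curry + bahn mi — 169 at 22 min.
Dropping veggie curry and bahn mi frees 22 min; slotting in lamb kofta (22 min) lifts the total to 214 at 22 min.

214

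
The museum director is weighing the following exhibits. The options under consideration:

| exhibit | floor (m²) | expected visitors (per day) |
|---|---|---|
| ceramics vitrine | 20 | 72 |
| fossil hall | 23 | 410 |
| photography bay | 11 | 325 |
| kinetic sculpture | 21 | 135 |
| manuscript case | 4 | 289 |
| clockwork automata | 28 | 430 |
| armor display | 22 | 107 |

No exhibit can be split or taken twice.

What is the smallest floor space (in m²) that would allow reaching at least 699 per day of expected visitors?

27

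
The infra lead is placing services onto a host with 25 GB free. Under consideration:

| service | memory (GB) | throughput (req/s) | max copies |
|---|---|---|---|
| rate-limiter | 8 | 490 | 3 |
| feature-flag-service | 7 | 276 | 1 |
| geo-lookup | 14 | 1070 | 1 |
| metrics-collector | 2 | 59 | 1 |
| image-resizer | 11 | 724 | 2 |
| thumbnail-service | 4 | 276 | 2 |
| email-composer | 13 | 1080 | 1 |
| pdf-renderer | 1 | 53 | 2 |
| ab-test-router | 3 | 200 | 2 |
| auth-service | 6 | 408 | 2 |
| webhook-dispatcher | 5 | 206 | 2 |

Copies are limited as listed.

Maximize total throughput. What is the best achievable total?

A density-first pass picks 2×thumbnail-service + email-composer + pdf-renderer + ab-test-router — 1885 at 25 GB.
Replace 2×thumbnail-service and pdf-renderer and ab-test-router with 2×auth-service: the trade gains 11 net, giving 1896 at 25 GB.

1896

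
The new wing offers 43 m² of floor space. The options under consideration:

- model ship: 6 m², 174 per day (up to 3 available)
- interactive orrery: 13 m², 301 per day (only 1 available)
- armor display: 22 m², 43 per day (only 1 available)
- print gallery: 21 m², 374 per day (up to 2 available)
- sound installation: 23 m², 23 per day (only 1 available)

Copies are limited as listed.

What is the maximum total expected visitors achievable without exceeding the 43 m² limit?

896

A density-first pass picks 3×model ship + interactive orrery — 823 at 31 m².
The 13 m² tied up in interactive orrery is better spent on print gallery — total rises to 896 (39 m²).
That's the maximum — no swap from here does better than 896.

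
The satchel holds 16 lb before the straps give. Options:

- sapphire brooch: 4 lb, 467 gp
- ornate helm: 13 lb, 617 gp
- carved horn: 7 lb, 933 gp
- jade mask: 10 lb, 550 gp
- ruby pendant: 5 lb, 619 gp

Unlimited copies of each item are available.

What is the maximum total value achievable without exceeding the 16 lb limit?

Greedy by ratio would take 2×carved horn: 14 lb used, total 1866.
Replace carved horn with sapphire brooch + ruby pendant: the trade gains 153 net, giving 2019 at 16 lb.
No other feasible combination exceeds 2019.

2019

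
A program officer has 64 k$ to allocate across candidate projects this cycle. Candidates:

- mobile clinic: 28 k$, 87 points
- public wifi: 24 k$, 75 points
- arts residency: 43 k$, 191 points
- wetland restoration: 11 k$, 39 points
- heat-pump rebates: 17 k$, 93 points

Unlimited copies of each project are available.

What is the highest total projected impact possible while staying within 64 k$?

Wetland restoration + 3×heat-pump rebates uses 62 of the 64 k$ and totals 318.
Every other selection either busts 64 k$ or fails to beat 318.

318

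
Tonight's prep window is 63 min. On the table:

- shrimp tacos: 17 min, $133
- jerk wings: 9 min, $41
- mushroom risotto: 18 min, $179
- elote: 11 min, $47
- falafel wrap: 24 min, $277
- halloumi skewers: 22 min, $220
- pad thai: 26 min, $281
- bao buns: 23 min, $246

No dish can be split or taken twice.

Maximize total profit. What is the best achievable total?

Density check — falafel wrap 11.54, pad thai 10.81, bao buns 10.70, halloumi skewers 10.00 are the best per min.
Greedy by ratio would take jerk wings + falafel wrap + pad thai: 59 min used, total 599.
But mushroom risotto + halloumi skewers + bao buns fits in 63 min and reaches 645.
No other feasible combination exceeds 645.

645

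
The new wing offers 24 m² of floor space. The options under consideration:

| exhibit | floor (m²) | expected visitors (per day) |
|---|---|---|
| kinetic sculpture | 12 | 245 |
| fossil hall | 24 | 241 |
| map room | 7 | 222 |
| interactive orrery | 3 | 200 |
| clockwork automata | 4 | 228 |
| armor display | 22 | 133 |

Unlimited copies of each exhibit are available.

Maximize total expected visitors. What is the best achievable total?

Ranking by ratio (expected visitors/m²): interactive orrery 66.67, clockwork automata 57.00, map room 31.71, kinetic sculpture 20.42.
Best packing: 8×interactive orrery — 24 m², 1600 total.
No other feasible combination exceeds 1600.

1600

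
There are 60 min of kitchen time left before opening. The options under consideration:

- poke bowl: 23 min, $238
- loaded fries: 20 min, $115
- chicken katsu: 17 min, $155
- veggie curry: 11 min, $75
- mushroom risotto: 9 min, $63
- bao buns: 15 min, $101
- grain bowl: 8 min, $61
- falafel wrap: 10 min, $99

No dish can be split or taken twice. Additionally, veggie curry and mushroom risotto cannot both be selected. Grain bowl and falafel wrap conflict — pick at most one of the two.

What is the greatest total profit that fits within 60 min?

555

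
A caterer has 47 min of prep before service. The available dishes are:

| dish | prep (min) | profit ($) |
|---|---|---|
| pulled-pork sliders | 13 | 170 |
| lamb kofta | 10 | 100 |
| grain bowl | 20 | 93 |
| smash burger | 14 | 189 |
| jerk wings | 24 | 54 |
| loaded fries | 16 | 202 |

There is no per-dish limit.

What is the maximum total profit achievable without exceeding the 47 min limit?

A density-first pass picks 3×smash burger — 567 at 42 min.
The 28 min tied up in 2×smash burger is better spent on 2×loaded fries — total rises to 593 (46 min).

593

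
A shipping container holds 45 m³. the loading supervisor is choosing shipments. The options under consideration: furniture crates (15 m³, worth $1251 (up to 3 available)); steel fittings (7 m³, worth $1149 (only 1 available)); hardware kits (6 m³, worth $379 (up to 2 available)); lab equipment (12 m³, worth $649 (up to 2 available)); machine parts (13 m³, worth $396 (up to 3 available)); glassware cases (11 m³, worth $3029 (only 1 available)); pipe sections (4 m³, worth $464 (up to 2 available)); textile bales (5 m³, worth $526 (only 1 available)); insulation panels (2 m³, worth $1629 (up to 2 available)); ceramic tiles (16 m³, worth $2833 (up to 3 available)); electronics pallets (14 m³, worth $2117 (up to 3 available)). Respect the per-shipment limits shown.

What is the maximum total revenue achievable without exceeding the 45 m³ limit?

A density-first pass picks steel fittings + glassware cases + pipe sections + 2×insulation panels + ceramic tiles — 10733 at 42 m³.
Replace steel fittings and pipe sections with electronics pallets: the trade gains 504 net, giving 11237 at 45 m³.
That's the maximum — no swap from here does better than 11237.

11237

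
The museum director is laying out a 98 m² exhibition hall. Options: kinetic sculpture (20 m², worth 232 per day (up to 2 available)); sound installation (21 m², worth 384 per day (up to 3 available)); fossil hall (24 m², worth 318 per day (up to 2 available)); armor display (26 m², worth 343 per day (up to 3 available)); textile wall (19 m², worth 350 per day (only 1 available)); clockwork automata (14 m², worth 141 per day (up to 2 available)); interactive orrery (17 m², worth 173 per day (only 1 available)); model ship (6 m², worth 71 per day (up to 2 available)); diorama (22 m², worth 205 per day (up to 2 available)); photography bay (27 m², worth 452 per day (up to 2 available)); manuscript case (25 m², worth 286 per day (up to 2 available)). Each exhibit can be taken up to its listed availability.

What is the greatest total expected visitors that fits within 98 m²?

A density-first pass picks 3×sound installation + textile wall + 2×model ship — 1644 at 94 m².
Dropping textile wall and model ship frees 25 m²; slotting in photography bay (27 m²) lifts the total to 1675 at 96 m².

1675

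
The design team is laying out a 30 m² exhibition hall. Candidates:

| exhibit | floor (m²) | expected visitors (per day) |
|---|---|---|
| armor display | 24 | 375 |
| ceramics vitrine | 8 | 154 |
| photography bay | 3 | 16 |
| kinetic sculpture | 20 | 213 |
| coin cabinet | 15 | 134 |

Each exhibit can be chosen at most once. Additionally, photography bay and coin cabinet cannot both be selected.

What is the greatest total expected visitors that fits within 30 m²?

391

Density check — ceramics vitrine 19.25, armor display 15.62, kinetic sculpture 10.65 are the best per m².
A density-first pass picks ceramics vitrine + kinetic sculpture — 367 at 28 m².
The 28 m² tied up in ceramics vitrine and kinetic sculpture is better spent on armor display + photography bay — total rises to 391 (27 m²).
Runner-up armor display tops out at 375.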